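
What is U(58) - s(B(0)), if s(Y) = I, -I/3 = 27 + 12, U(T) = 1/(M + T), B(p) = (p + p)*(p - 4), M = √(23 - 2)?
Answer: 391189/3343 - √21/3343 ≈ 117.02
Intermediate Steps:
M = √21 ≈ 4.5826
B(p) = 2*p*(-4 + p) (B(p) = (2*p)*(-4 + p) = 2*p*(-4 + p))
U(T) = 1/(T + √21) (U(T) = 1/(√21 + T) = 1/(T + √21))
I = -117 (I = -3*(27 + 12) = -3*39 = -117)
s(Y) = -117
U(58) - s(B(0)) = 1/(58 + √21) - 1*(-117) = 1/(58 + √21) + 117 = 117 + 1/(58 + √21)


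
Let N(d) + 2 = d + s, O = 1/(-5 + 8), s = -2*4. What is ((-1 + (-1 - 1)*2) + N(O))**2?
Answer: 1936/9 ≈ 215.11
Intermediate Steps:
s = -8
O = 1/3 ≈ 0.33333
N(d) = -10 + d (N(d) = -2 + (d - 8) = -2 + (-8 + d) = -10 + d)
((-1 + (-1 - 1)*2) + N(O))**2 = ((-1 + (-1 - 1)*2) + (-10 + 1/3))**2 = ((-1 - 2*2) - 29/3)**2 = ((-1 - 4) - 29/3)**2 = (-5 - 29/3)**2 = (-44/3)**2 = 1936/9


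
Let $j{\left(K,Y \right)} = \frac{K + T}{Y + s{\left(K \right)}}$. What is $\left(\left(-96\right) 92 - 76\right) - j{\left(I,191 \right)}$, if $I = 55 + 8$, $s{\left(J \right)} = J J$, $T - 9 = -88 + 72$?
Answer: $- \frac{4632167}{520} \approx -8908.0$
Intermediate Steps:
$T = -7$ ($T = 9 + \left(-88 + 72\right) = 9 - 16 = -7$)
$s{\left(J \right)} = J^{2}$
$I = 63$
$j{\left(K,Y \right)} = \frac{-7 + K}{Y + K^{2}}$ ($j{\left(K,Y \right)} = \frac{K - 7}{Y + K^{2}} = \frac{-7 + K}{Y + K^{2}}$)
$\left(\left(-96\right) 92 - 76\right) - j{\left(I,191 \right)} = \left(\left(-96\right) 92 - 76\right) - \frac{-7 + 63}{191 + 63^{2}} = \left(-8832 - 76\right) - \frac{1}{191 + 3969} \cdot 56 = -8908 - \frac{1}{4160} \cdot 56 = -8908 - \frac{7}{520} = - \frac{4632167}{520}$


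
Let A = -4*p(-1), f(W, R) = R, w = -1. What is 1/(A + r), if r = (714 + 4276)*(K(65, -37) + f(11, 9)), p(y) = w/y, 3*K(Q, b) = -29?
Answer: -3/9992 ≈ -0.00030024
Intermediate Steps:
K(Q, b) = -29/3 (K(Q, b) = (1/3)*(-29) = -29/3)
p(y) = -1/y
r = -9980/3 (r = (714 + 4276)*(-29/3 + 9) = 4990*(-2/3) = -9980/3 ≈ -3326.7)
A = -4 (A = -(-4)/(-1) = -(-4)*(-1) = -4*1 = -4)
1/(A + r) = 1/(-4 - 9980/3) = 1/(-9992/3) = -3/9992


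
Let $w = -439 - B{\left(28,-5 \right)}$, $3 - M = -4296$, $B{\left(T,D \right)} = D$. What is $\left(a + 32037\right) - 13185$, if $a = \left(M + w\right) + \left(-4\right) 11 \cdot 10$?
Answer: $22277$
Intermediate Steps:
$M = 4299$ ($M = 3 - -4296 = 3 + 4296 = 4299$)
$w = -434$ ($w = -439 - -5 = -439 + 5 = -434$)
$a = 3425$ ($a = \left(4299 - 434\right) + \left(-4\right) 11 \cdot 10 = 3865 - 440 = 3425$)
$\left(a + 32037\right) - 13185 = \left(3425 + 32037\right) - 13185 = 35462 - 13185 = 22277$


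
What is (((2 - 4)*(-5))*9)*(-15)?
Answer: -1350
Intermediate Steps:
(((2 - 4)*(-5))*9)*(-15) = (-2*(-5)*9)*(-15) = (10*9)*(-15) = 90*(-15) = -1350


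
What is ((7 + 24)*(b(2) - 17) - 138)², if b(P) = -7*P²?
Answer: 2350089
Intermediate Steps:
((7 + 24)*(b(2) - 17) - 138)² = ((7 + 24)*(-7*2² - 17) - 138)² = (31*(-7*4 - 17) - 138)² = (31*(-28 - 17) - 138)² = (31*(-45) - 138)² = (-1395 - 138)² = (-1533)² = 2350089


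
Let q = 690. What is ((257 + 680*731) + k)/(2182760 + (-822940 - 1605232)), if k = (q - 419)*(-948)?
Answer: -80143/81804 ≈ -0.97970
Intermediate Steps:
k = -256908 (k = (690 - 419)*(-948) = 271*(-948) = -256908)
((257 + 680*731) + k)/(2182760 + (-822940 - 1605232)) = ((257 + 680*731) - 256908)/(2182760 + (-822940 - 1605232)) = ((257 + 497080) - 256908)/(2182760 - 2428172) = (497337 - 256908)/(-245412) = 240429*(-1/245412) = -80143/81804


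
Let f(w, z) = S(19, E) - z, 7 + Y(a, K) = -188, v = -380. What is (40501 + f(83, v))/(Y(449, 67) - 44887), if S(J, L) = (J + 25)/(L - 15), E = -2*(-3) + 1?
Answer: -81751/90164 ≈ -0.90669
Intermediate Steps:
Y(a, K) = -195 (Y(a, K) = -7 - 188 = -195)
E = 7 (E = 6 + 1 = 7)
S(J, L) = (25 + J)/(-15 + L)
f(w, z) = -11/2 - z (f(w, z) = (25 + 19)/(-15 + 7) - z = 44/(-8) - z = -⅛*44 - z = -11/2 - z)
(40501 + f(83, v))/(Y(449, 67) - 44887) = (40501 + (-11/2 - 1*(-380)))/(-195 - 44887) = (40501 + (-11/2 + 380))/(-45082) = (40501 + 749/2)*(-1/45082) = (81751/2)*(-1/45082) = -81751/90164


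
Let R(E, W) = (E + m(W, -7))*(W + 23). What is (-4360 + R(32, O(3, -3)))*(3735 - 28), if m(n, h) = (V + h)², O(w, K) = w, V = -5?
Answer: 800712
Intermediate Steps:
m(n, h) = (-5 + h)²
R(E, W) = (23 + W)*(144 + E) (R(E, W) = (E + (-5 - 7)²)*(W + 23) = (E + (-12)²)*(23 + W) = (E + 144)*(23 + W) = (144 + E)*(23 + W) = (23 + W)*(144 + E))
(-4360 + R(32, O(3, -3)))*(3735 - 28) = (-4360 + (3312 + 23*32 + 144*3 + 32*3))*(3735 - 28) = (-4360 + (3312 + 736 + 432 + 96))*3707 = (-4360 + 4576)*3707 = 216*3707 = 800712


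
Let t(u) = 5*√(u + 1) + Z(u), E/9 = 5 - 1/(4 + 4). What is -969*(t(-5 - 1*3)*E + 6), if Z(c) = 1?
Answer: -386631/8 - 1700595*I*√7/8 ≈ -48329.0 - 5.6242e+5*I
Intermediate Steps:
E = 351/8 (E = 9*(5 - 1/(4 + 4)) = 9*(5 - 1/8) = 9*(5 - 1*⅛) = 9*(5 - ⅛) = 9*(39/8) = 351/8 ≈ 43.875)
t(u) = 1 + 5*√(1 + u) (t(u) = 5*√(u + 1) + 1 = 5*√(1 + u) + 1 = 1 + 5*√(1 + u))
-969*(t(-5 - 1*3)*E + 6) = -969*((1 + 5*√(1 + (-5 - 1*3)))*(351/8) + 6) = -969*((1 + 5*√(1 + (-5 - 3)))*(351/8) + 6) = -969*((1 + 5*√(1 - 8))*(351/8) + 6) = -969*((1 + 5*√(-7))*(351/8) + 6) = -969*((1 + 5*(I*√7))*(351/8) + 6) = -969*((1 + 5*I*√7)*(351/8) + 6) = -969*((351/8 + 1755*I*√7/8) + 6) = -969*(399/8 + 1755*I*√7/8) = -386631/8 - 1700595*I*√7/8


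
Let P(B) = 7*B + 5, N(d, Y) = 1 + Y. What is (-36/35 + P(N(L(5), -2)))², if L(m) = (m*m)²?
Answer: 11236/1225 ≈ 9.1722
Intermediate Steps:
L(m) = m⁴ (L(m) = (m²)² = m⁴)
P(B) = 5 + 7*B
(-36/35 + P(N(L(5), -2)))² = (-36/35 + (5 + 7*(1 - 2)))² = (-36*1/35 + (5 + 7*(-1)))² = (-36/35 + (5 - 7))² = (-36/35 - 2)² = (-106/35)² = 11236/1225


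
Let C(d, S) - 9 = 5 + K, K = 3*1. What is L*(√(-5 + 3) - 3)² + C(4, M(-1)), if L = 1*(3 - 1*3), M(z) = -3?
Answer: 17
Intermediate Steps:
K = 3
L = 0 (L = 1*(3 - 3) = 1*0 = 0)
C(d, S) = 17 (C(d, S) = 9 + (5 + 3) = 9 + 8 = 17)
L*(√(-5 + 3) - 3)² + C(4, M(-1)) = 0*(√(-5 + 3) - 3)² + 17 = 0*(√(-2) - 3)² + 17 = 0*(I*√2 - 3)² + 17 = 0*(-3 + I*√2)² + 17 = 0 + 17 = 17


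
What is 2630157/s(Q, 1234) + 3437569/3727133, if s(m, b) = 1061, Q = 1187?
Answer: 9806592210590/3954488113 ≈ 2479.9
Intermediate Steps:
2630157/s(Q, 1234) + 3437569/3727133 = 2630157/1061 + 3437569/3727133 = 9806592210590/3954488113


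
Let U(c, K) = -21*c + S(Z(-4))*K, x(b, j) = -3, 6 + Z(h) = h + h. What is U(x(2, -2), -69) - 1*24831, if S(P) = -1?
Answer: -24699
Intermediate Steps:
Z(h) = -6 + 2*h (Z(h) = -6 + (h + h) = -6 + 2*h)
U(c, K) = -K - 21*c (U(c, K) = -21*c - K = -K - 21*c)
U(x(2, -2), -69) - 1*24831 = (-1*(-69) - 21*(-3)) - 1*24831 = (69 + 63) - 24831 = 132 - 24831 = -24699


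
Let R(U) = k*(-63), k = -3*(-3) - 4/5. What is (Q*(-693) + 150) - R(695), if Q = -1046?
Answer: 3627723/5 ≈ 7.2555e+5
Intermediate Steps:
k = 41/5 (k = 9 - 4*1/5 = 9 - 4/5 = 41/5 ≈ 8.2000)
R(U) = -2583/5 (R(U) = (41/5)*(-63) = -2583/5)
(Q*(-693) + 150) - R(695) = (-1046*(-693) + 150) - 1*(-2583/5) = (724878 + 150) + 2583/5 = 725028 + 2583/5 = 3627723/5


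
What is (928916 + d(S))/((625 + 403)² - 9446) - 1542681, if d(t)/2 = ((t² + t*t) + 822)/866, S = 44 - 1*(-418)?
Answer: -349800674458868/226748677 ≈ -1.5427e+6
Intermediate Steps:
S = 462 (S = 44 + 418 = 462)
d(t) = 822/433 + 2*t²/433 (d(t) = 2*(((t² + t*t) + 822)/866) = 2*(((t² + t²) + 822)*(1/866)) = 2*((2*t² + 822)*(1/866)) = 2*((822 + 2*t²)*(1/866)) = 2*(411/433 + t²/433) = 822/433 + 2*t²/433)
(928916 + d(S))/((625 + 403)² - 9446) - 1542681 = (928916 + (822/433 + (2/433)*462²))/((625 + 403)² - 9446) - 1542681 = (928916 + (822/433 + (2/433)*213444))/(1028² - 9446) - 1542681 = (928916 + (822/433 + 426888/433))/(1056784 - 9446) - 1542681 = (928916 + 427710/433)/1047338 - 1542681 = (402648338/433)*(1/1047338) - 1542681 = 201324169/226748677 - 1542681 = -349800674458868/226748677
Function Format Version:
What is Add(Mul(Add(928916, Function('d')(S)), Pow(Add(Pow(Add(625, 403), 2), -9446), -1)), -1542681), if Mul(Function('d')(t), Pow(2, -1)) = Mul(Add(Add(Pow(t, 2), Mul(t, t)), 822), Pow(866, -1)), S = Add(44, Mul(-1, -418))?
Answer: Rational(-349800674458868, 226748677) ≈ -1.5427e+6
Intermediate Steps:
S = 462 (S = Add(44, 418) = 462)
Function('d')(t) = Add(Rational(822, 433), Mul(Rational(2, 433), Pow(t, 2))) (Function('d')(t) = Mul(2, Mul(Add(Add(Pow(t, 2), Mul(t, t)), 822), Pow(866, -1))) = Mul(2, Mul(Add(Add(Pow(t, 2), Pow(t, 2)), 822), Rational(1, 866))) = Mul(2, Mul(Add(Mul(2, Pow(t, 2)), 822), Rational(1, 866))) = Mul(2, Mul(Add(822, Mul(2, Pow(t, 2))), Rational(1, 866))) = Mul(2, Add(Rational(411, 433), Mul(Rational(1, 433), Pow(t, 2)))) = Add(Rational(822, 433), Mul(Rational(2, 433), Pow(t, 2))))
Add(Mul(Add(928916, Function('d')(S)), Pow(Add(Pow(Add(625, 403), 2), -9446), -1)), -1542681) = Add(Mul(Add(928916, Add(Rational(822, 433), Mul(Rational(2, 433), Pow(462, 2)))), Pow(Add(Pow(Add(625, 403), 2), -9446), -1)), -1542681) = Add(Mul(Add(928916, Add(Rational(822, 433), Mul(Rational(2, 433), 213444))), Pow(Add(Pow(1028, 2), -9446), -1)), -1542681) = Add(Mul(Add(928916, Add(Rational(822, 433), Rational(426888, 433))), Pow(Add(1056784, -9446), -1)), -1542681) = Add(Mul(Add(928916, Rational(427710, 433)), Pow(1047338, -1)), -1542681) = Add(Mul(Rational(402648338, 433), Rational(1, 1047338)), -1542681) = Add(Rational(201324169, 226748677), -1542681) = Rational(-349800674458868, 226748677)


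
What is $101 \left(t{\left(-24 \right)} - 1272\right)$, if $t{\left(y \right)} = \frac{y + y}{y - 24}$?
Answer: $-128371$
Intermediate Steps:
$t{\left(y \right)} = \frac{2 y}{-24 + y}$
$101 \left(t{\left(-24 \right)} - 1272\right) = 101 \left(2 \left(-24\right) \frac{1}{-24 - 24} - 1272\right) = 101 \left(2 \left(-24\right) \frac{1}{-48} - 1272\right) = 101 \left(2 \left(-24\right) \left(- \frac{1}{48}\right) - 1272\right) = 101 \left(1 - 1272\right) = 101 \left(-1271\right) = -128371$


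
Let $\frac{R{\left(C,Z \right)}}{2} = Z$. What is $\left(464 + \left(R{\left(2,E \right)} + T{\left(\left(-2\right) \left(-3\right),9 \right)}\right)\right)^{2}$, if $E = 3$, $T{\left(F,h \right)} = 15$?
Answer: $235225$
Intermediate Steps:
$R{\left(C,Z \right)} = 2 Z$
$\left(464 + \left(R{\left(2,E \right)} + T{\left(\left(-2\right) \left(-3\right),9 \right)}\right)\right)^{2} = \left(464 + \left(2 \cdot 3 + 15\right)\right)^{2} = \left(464 + \left(6 + 15\right)\right)^{2} = \left(464 + 21\right)^{2} = 485^{2} = 235225$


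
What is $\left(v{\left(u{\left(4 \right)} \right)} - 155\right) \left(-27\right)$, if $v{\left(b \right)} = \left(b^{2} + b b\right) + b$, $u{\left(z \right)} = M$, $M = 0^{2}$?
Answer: $4185$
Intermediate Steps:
$M = 0$
$u{\left(z \right)} = 0$
$v{\left(b \right)} = b + 2 b^{2}$ ($v{\left(b \right)} = \left(b^{2} + b^{2}\right) + b = 2 b^{2} + b = b + 2 b^{2}$)
$\left(v{\left(u{\left(4 \right)} \right)} - 155\right) \left(-27\right) = \left(0 \left(1 + 2 \cdot 0\right) - 155\right) \left(-27\right) = \left(0 \left(1 + 0\right) - 155\right) \left(-27\right) = \left(0 \cdot 1 - 155\right) \left(-27\right) = \left(0 - 155\right) \left(-27\right) = \left(-155\right) \left(-27\right) = 4185$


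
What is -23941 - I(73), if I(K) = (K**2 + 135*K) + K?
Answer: -39198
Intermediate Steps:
I(K) = K**2 + 136*K
-23941 - I(73) = -23941 - 73*(136 + 73) = -23941 - 73*209 = -23941 - 1*15257 = -23941 - 15257 = -39198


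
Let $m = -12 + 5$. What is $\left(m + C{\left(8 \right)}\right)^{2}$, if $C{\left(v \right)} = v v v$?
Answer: $255025$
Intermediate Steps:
$C{\left(v \right)} = v^{3}$ ($C{\left(v \right)} = v^{2} v = v^{3}$)
$m = -7$
$\left(m + C{\left(8 \right)}\right)^{2} = \left(-7 + 8^{3}\right)^{2} = \left(-7 + 512\right)^{2} = 505^{2} = 255025$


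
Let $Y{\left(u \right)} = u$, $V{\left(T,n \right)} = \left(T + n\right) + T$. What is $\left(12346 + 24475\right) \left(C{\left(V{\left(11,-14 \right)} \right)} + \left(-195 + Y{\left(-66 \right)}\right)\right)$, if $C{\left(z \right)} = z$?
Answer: $-9315713$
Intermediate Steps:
$V{\left(T,n \right)} = n + 2 T$
$\left(12346 + 24475\right) \left(C{\left(V{\left(11,-14 \right)} \right)} + \left(-195 + Y{\left(-66 \right)}\right)\right) = \left(12346 + 24475\right) \left(\left(-14 + 2 \cdot 11\right) - 261\right) = 36821 \left(\left(-14 + 22\right) - 261\right) = 36821 \left(8 - 261\right) = 36821 \left(-253\right) = -9315713$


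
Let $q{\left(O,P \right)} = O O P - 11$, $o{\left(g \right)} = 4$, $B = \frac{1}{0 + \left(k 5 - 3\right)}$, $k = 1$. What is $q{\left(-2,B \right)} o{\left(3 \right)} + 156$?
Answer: $120$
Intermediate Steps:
$B = \frac{1}{2}$ ($B = \frac{1}{0 + \left(1 \cdot 5 - 3\right)} = \frac{1}{0 + \left(5 - 3\right)} = \frac{1}{0 + 2} = \frac{1}{2} \approx 0.5$)
$q{\left(O,P \right)} = -11 + P O^{2}$ ($q{\left(O,P \right)} = O^{2} P - 11 = P O^{2} - 11 = -11 + P O^{2}$)
$q{\left(-2,B \right)} o{\left(3 \right)} + 156 = \left(-11 + \frac{\left(-2\right)^{2}}{2}\right) 4 + 156 = \left(-11 + \frac{1}{2} \cdot 4\right) 4 + 156 = \left(-11 + 2\right) 4 + 156 = \left(-9\right) 4 + 156 = -36 + 156 = 120$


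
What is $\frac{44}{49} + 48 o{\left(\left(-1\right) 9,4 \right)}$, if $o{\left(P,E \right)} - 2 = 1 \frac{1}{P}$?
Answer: $\frac{13460}{147} \approx 91.565$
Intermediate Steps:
$o{\left(P,E \right)} = 2 + \frac{1}{P}$ ($o{\left(P,E \right)} = 2 + 1 \frac{1}{P} = 2 + \frac{1}{P}$)
$\frac{44}{49} + 48 o{\left(\left(-1\right) 9,4 \right)} = \frac{44}{49} + 48 \left(2 + \frac{1}{\left(-1\right) 9}\right) = 44 \cdot \frac{1}{49} + 48 \left(2 + \frac{1}{-9}\right) = \frac{44}{49} + 48 \left(2 - \frac{1}{9}\right) = \frac{44}{49} + 48 \cdot \frac{17}{9} = \frac{44}{49} + \frac{272}{3} = \frac{13460}{147}$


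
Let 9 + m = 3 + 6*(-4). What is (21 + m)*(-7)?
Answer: 63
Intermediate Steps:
m = -30 (m = -9 + (3 + 6*(-4)) = -9 + (3 - 24) = -9 - 21 = -30)
(21 + m)*(-7) = (21 - 30)*(-7) = -9*(-7) = 63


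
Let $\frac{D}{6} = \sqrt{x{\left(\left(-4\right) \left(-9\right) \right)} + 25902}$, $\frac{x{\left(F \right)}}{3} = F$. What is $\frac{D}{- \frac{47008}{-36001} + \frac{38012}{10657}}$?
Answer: $\frac{19566795507 \sqrt{10}}{311572378} \approx 198.59$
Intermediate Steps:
$x{\left(F \right)} = 3 F$
$D = 306 \sqrt{10}$ ($D = 6 \sqrt{3 \left(\left(-4\right) \left(-9\right)\right) + 25902} = 6 \sqrt{3 \cdot 36 + 25902} = 6 \sqrt{108 + 25902} = 6 \sqrt{26010} = 6 \cdot 51 \sqrt{10} = 306 \sqrt{10} \approx 967.66$)
$\frac{D}{- \frac{47008}{-36001} + \frac{38012}{10657}} = \frac{306 \sqrt{10}}{- \frac{47008}{-36001} + \frac{38012}{10657}} = \frac{306 \sqrt{10}}{\left(-47008\right) \left(- \frac{1}{36001}\right) + 38012 \cdot \frac{1}{10657}} = \frac{306 \sqrt{10}}{\frac{47008}{36001} + \frac{38012}{10657}} = \frac{306 \sqrt{10}}{\frac{1869434268}{383662657}} = 306 \sqrt{10} \cdot \frac{383662657}{1869434268} = \frac{19566795507 \sqrt{10}}{311572378}$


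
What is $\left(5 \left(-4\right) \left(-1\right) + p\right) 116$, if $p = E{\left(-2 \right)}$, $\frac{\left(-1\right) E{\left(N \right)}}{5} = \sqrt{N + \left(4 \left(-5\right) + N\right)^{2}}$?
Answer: $2320 - 580 \sqrt{482} \approx -10414.0$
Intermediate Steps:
$E{\left(N \right)} = - 5 \sqrt{N + \left(-20 + N\right)^{2}}$ ($E{\left(N \right)} = - 5 \sqrt{N + \left(4 \left(-5\right) + N\right)^{2}} = - 5 \sqrt{N + \left(-20 + N\right)^{2}}$)
$p = - 5 \sqrt{482}$ ($p = - 5 \sqrt{-2 + \left(-20 - 2\right)^{2}} = - 5 \sqrt{-2 + \left(-22\right)^{2}} = - 5 \sqrt{-2 + 484} = - 5 \sqrt{482} \approx -109.77$)
$\left(5 \left(-4\right) \left(-1\right) + p\right) 116 = \left(5 \left(-4\right) \left(-1\right) - 5 \sqrt{482}\right) 116 = \left(\left(-20\right) \left(-1\right) - 5 \sqrt{482}\right) 116 = \left(20 - 5 \sqrt{482}\right) 116 = 2320 - 580 \sqrt{482}$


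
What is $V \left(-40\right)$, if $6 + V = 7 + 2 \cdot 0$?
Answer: $-40$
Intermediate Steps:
$V = 1$ ($V = -6 + \left(7 + 2 \cdot 0\right) = -6 + \left(7 + 0\right) = -6 + 7 = 1$)
$V \left(-40\right) = 1 \left(-40\right) = -40$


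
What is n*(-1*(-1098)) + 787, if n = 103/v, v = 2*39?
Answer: 29080/13 ≈ 2236.9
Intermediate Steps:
v = 78
n = 103/78 ≈ 1.3205
n*(-1*(-1098)) + 787 = 103*(-1*(-1098))/78 + 787 = (103/78)*1098 + 787 = 18849/13 + 787 = 29080/13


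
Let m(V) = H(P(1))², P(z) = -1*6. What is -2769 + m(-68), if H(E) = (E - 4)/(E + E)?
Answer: -99659/36 ≈ -2768.3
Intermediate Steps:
P(z) = -6
H(E) = (-4 + E)/(2*E) (H(E) = (-4 + E)/((2*E)) = (-4 + E)*(1/(2*E)) = (-4 + E)/(2*E))
m(V) = 25/36 (m(V) = ((½)*(-4 - 6)/(-6))² = ((½)*(-⅙)*(-10))² = (⅚)² = 25/36)
-2769 + m(-68) = -2769 + 25/36 = -99659/36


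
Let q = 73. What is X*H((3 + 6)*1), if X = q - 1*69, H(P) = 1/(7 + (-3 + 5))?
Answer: 4/9 ≈ 0.44444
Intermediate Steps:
H(P) = ⅑ (H(P) = 1/(7 + 2) = 1/9 = ⅑)
X = 4 (X = 73 - 1*69 = 73 - 69 = 4)
X*H((3 + 6)*1) = 4*(⅑) = 4/9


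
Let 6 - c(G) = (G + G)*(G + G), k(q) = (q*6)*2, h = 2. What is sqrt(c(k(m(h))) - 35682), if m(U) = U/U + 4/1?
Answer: 6*I*sqrt(1391) ≈ 223.78*I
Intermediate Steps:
m(U) = 5 (m(U) = 1 + 4*1 = 1 + 4 = 5)
k(q) = 12*q (k(q) = (6*q)*2 = 12*q)
c(G) = 6 - 4*G**2 (c(G) = 6 - (G + G)*(G + G) = 6 - 2*G*2*G = 6 - 4*G**2)
sqrt(c(k(m(h))) - 35682) = sqrt((6 - 4*(12*5)**2) - 35682) = sqrt((6 - 4*60**2) - 35682) = sqrt((6 - 4*3600) - 35682) = sqrt((6 - 14400) - 35682) = sqrt(-14394 - 35682) = sqrt(-50076) = 6*I*sqrt(1391)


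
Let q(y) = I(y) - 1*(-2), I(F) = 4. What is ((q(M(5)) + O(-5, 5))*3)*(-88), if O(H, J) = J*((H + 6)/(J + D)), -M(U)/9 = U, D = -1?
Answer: -1914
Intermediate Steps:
M(U) = -9*U
O(H, J) = J*(6 + H)/(-1 + J) (O(H, J) = J*((H + 6)/(J - 1)) = J*((6 + H)/(-1 + J)) = J*(6 + H)/(-1 + J))
q(y) = 6 (q(y) = 4 - 1*(-2) = 4 + 2 = 6)
((q(M(5)) + O(-5, 5))*3)*(-88) = ((6 + 5*(6 - 5)/(-1 + 5))*3)*(-88) = ((6 + 5*1/4)*3)*(-88) = ((6 + 5*(¼)*1)*3)*(-88) = ((6 + 5/4)*3)*(-88) = ((29/4)*3)*(-88) = (87/4)*(-88) = -1914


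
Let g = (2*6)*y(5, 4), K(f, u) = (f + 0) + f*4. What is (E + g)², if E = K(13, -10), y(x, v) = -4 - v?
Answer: 961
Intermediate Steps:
K(f, u) = 5*f (K(f, u) = f + 4*f = 5*f)
E = 65 (E = 5*13 = 65)
g = -96 (g = (2*6)*(-4 - 1*4) = 12*(-4 - 4) = 12*(-8) = -96)
(E + g)² = (65 - 96)² = (-31)² = 961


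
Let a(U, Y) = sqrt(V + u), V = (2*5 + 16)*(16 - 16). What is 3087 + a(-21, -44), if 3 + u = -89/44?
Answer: 3087 + I*sqrt(2431)/22 ≈ 3087.0 + 2.2411*I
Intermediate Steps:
u = -221/44 (u = -3 - 89/44 = -221/44 ≈ -5.0227)
V = 0 (V = (10 + 16)*0 = 26*0 = 0)
a(U, Y) = I*sqrt(2431)/22 (a(U, Y) = sqrt(0 - 221/44) = sqrt(-221/44) = I*sqrt(2431)/22)
3087 + a(-21, -44) = 3087 + I*sqrt(2431)/22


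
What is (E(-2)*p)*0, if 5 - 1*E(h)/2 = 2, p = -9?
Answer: 0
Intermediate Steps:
E(h) = 6 (E(h) = 10 - 2*2 = 10 - 4 = 6)
(E(-2)*p)*0 = (6*(-9))*0 = -54*0 = 0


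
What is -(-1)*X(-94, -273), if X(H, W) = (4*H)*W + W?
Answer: 102375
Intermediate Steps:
X(H, W) = W + 4*H*W (X(H, W) = 4*H*W + W = W + 4*H*W)
-(-1)*X(-94, -273) = -(-1)*(-273*(1 + 4*(-94))) = -(-1)*(-273*(1 - 376)) = -(-1)*(-273*(-375)) = -(-1)*102375 = -1*(-102375) = 102375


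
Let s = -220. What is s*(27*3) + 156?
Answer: -17664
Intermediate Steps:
s*(27*3) + 156 = -5940*3 + 156 = -220*81 + 156 = -17820 + 156 = -17664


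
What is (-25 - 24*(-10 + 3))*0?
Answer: 0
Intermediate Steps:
(-25 - 24*(-10 + 3))*0 = (-25 - 24*(-7))*0 = (-25 + 168)*0 = 143*0 = 0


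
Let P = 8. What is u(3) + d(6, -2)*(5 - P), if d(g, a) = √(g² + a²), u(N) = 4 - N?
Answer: 1 - 6*√10 ≈ -17.974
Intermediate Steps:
d(g, a) = √(a² + g²)
u(3) + d(6, -2)*(5 - P) = (4 - 1*3) + √((-2)² + 6²)*(5 - 1*8) = (4 - 3) + √(4 + 36)*(5 - 8) = 1 + √40*(-3) = 1 + (2*√10)*(-3) = 1 - 6*√10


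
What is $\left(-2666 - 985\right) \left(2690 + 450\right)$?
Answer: $-11464140$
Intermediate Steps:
$\left(-2666 - 985\right) \left(2690 + 450\right) = \left(-3651\right) 3140 = -11464140$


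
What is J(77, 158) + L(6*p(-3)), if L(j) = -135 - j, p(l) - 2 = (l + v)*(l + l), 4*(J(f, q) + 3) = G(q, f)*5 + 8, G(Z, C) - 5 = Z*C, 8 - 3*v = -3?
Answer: 60359/4 ≈ 15090.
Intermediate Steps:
v = 11/3 (v = 8/3 - 1/3*(-3) = 8/3 + 1 = 11/3 ≈ 3.6667)
G(Z, C) = 5 + C*Z (G(Z, C) = 5 + Z*C = 5 + C*Z)
J(f, q) = 21/4 + 5*f*q/4 (J(f, q) = -3 + ((5 + f*q)*5 + 8)/4 = -3 + ((25 + 5*f*q) + 8)/4 = -3 + (33 + 5*f*q)/4 = -3 + (33/4 + 5*f*q/4) = 21/4 + 5*f*q/4)
p(l) = 2 + 2*l*(11/3 + l) (p(l) = 2 + (l + 11/3)*(l + l) = 2 + (11/3 + l)*(2*l) = 2 + 2*l*(11/3 + l))
J(77, 158) + L(6*p(-3)) = (21/4 + (5/4)*77*158) + (-135 - 6*(2 + 2*(-3)**2 + (22/3)*(-3))) = (21/4 + 30415/2) + (-135 - 6*(2 + 2*9 - 22)) = 60851/4 + (-135 - 6*(2 + 18 - 22)) = 60851/4 + (-135 - 6*(-2)) = 60851/4 + (-135 - 1*(-12)) = 60851/4 + (-135 + 12) = 60851/4 - 123 = 60359/4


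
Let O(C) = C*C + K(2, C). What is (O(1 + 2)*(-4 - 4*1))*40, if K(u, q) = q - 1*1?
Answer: -3520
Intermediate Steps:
K(u, q) = -1 + q (K(u, q) = q - 1 = -1 + q)
O(C) = -1 + C + C² (O(C) = C*C + (-1 + C) = C² + (-1 + C) = -1 + C + C²)
(O(1 + 2)*(-4 - 4*1))*40 = ((-1 + (1 + 2) + (1 + 2)²)*(-4 - 4*1))*40 = ((-1 + 3 + 3²)*(-4 - 4))*40 = ((-1 + 3 + 9)*(-8))*40 = (11*(-8))*40 = -88*40 = -3520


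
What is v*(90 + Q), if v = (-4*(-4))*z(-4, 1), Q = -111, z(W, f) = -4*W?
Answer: -5376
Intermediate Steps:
v = 256 (v = (-4*(-4))*(-4*(-4)) = 16*16 = 256)
v*(90 + Q) = 256*(90 - 111) = 256*(-21) = -5376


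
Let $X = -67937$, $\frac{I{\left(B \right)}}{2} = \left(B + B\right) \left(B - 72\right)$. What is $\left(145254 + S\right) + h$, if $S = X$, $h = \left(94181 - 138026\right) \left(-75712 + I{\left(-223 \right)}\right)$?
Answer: $-8217703343$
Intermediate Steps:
$I{\left(B \right)} = 4 B \left(-72 + B\right)$ ($I{\left(B \right)} = 2 \left(B + B\right) \left(B - 72\right) = 2 \cdot 2 B \left(-72 + B\right) = 4 B \left(-72 + B\right)$)
$h = -8217780660$ ($h = \left(94181 - 138026\right) \left(-75712 + 4 \left(-223\right) \left(-72 - 223\right)\right) = - 43845 \left(-75712 + 4 \left(-223\right) \left(-295\right)\right) = - 43845 \left(-75712 + 263140\right) = \left(-43845\right) 187428 = -8217780660$)
$S = -67937$
$\left(145254 + S\right) + h = \left(145254 - 67937\right) - 8217780660 = 77317 - 8217780660 = -8217703343$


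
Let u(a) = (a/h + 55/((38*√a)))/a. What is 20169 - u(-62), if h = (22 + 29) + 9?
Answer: 1210139/60 - 55*I*√62/146072 ≈ 20169.0 - 0.0029648*I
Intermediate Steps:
h = 60 (h = 51 + 9 = 60)
u(a) = (a/60 + 55/(38*√a))/a (u(a) = (a/60 + 55/((38*√a)))/a = (a*(1/60) + 55*(1/(38*√a)))/a = (a/60 + 55/(38*√a))/a)
20169 - u(-62) = 20169 - (1/60 + 55/(38*(-62)^(3/2))) = 20169 - (1/60 + 55*(I*√62/3844)/38) = 20169 - (1/60 + 55*I*√62/146072) = 20169 + (-1/60 - 55*I*√62/146072) = 1210139/60 - 55*I*√62/146072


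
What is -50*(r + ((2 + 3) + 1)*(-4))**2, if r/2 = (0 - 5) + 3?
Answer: -39200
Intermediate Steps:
r = -4 (r = 2*((0 - 5) + 3) = 2*(-5 + 3) = 2*(-2) = -4)
-50*(r + ((2 + 3) + 1)*(-4))**2 = -50*(-4 + ((2 + 3) + 1)*(-4))**2 = -50*(-4 + (5 + 1)*(-4))**2 = -50*(-4 + 6*(-4))**2 = -50*(-4 - 24)**2 = -50*(-28)**2 = -50*784 = -39200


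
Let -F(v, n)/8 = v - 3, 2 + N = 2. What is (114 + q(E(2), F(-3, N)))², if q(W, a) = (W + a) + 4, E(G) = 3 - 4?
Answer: 27225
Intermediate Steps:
N = 0 (N = -2 + 2 = 0)
F(v, n) = 24 - 8*v (F(v, n) = -8*(v - 3) = -8*(-3 + v) = 24 - 8*v)
E(G) = -1
q(W, a) = 4 + W + a
(114 + q(E(2), F(-3, N)))² = (114 + (4 - 1 + (24 - 8*(-3))))² = (114 + (4 - 1 + (24 + 24)))² = (114 + (4 - 1 + 48))² = (114 + 51)² = 165² = 27225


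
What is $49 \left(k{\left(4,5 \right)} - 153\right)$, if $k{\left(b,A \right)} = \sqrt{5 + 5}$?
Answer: $-7497 + 49 \sqrt{10} \approx -7342.0$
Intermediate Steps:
$k{\left(b,A \right)} = \sqrt{10}$
$49 \left(k{\left(4,5 \right)} - 153\right) = 49 \left(\sqrt{10} - 153\right) = 49 \left(-153 + \sqrt{10}\right) = -7497 + 49 \sqrt{10}$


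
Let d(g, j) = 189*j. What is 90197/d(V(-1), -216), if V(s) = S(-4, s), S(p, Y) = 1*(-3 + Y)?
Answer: -90197/40824 ≈ -2.2094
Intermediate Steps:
S(p, Y) = -3 + Y
V(s) = -3 + s
90197/d(V(-1), -216) = 90197/((189*(-216))) = 90197/(-40824) = 90197*(-1/40824) = -90197/40824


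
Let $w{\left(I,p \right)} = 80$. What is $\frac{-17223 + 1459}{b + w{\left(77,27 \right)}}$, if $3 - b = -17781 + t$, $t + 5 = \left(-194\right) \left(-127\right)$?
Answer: $\frac{2252}{967} \approx 2.3289$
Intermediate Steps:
$t = 24633$ ($t = -5 - -24638 = -5 + 24638 = 24633$)
$b = -6849$ ($b = 3 - \left(-17781 + 24633\right) = 3 - 6852 = -6849$)
$\frac{-17223 + 1459}{b + w{\left(77,27 \right)}} = \frac{-17223 + 1459}{-6849 + 80} = - \frac{15764}{-6769} = \left(-15764\right) \left(- \frac{1}{6769}\right) = \frac{2252}{967}$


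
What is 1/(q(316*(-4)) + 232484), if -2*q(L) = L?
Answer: 1/233116 ≈ 4.2897e-6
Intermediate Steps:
q(L) = -L/2
1/(q(316*(-4)) + 232484) = 1/(-158*(-4) + 232484) = 1/(-½*(-1264) + 232484) = 1/(632 + 232484) = 1/233116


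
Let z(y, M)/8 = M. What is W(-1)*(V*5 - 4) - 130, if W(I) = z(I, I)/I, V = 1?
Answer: -122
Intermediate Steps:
z(y, M) = 8*M
W(I) = 8 (W(I) = (8*I)/I = 8)
W(-1)*(V*5 - 4) - 130 = 8*(1*5 - 4) - 130 = 8*(5 - 4) - 130 = 8*1 - 130 = 8 - 130 = -122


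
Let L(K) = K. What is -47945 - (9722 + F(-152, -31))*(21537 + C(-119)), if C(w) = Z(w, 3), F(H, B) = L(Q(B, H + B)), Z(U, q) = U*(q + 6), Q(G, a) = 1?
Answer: -199038863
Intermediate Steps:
Z(U, q) = U*(6 + q)
F(H, B) = 1
C(w) = 9*w (C(w) = w*(6 + 3) = w*9 = 9*w)
-47945 - (9722 + F(-152, -31))*(21537 + C(-119)) = -47945 - (9722 + 1)*(21537 + 9*(-119)) = -47945 - 9723*(21537 - 1071) = -47945 - 9723*20466 = -47945 - 1*198990918 = -47945 - 198990918 = -199038863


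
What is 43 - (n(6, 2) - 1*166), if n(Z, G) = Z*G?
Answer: 197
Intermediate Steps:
n(Z, G) = G*Z
43 - (n(6, 2) - 1*166) = 43 - (2*6 - 1*166) = 43 - (12 - 166) = 43 - 1*(-154) = 43 + 154 = 197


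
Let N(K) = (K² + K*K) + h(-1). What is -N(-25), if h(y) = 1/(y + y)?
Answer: -2499/2 ≈ -1249.5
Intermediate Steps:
h(y) = 1/(2*y)
N(K) = -½ + 2*K² (N(K) = (K² + K*K) + (½)/(-1) = (K² + K²) + (½)*(-1) = 2*K² - ½ = -½ + 2*K²)
-N(-25) = -(-½ + 2*(-25)²) = -(-½ + 2*625) = -(-½ + 1250) = -1*2499/2 = -2499/2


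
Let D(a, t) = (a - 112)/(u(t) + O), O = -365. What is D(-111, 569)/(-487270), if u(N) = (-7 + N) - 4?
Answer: 223/94043110 ≈ 2.3713e-6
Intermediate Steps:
u(N) = -11 + N
D(a, t) = (-112 + a)/(-376 + t) (D(a, t) = (a - 112)/((-11 + t) - 365) = (-112 + a)/(-376 + t))
D(-111, 569)/(-487270) = ((-112 - 111)/(-376 + 569))/(-487270) = (-223/193)*(-1/487270) = ((1/193)*(-223))*(-1/487270) = -223/193*(-1/487270) = 223/94043110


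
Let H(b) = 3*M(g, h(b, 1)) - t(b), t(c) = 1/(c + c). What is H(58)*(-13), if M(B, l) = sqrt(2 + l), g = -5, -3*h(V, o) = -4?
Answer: 13/116 - 13*sqrt(30) ≈ -71.092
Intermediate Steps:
h(V, o) = 4/3 (h(V, o) = -1/3*(-4) = 4/3)
t(c) = 1/(2*c)
H(b) = sqrt(30) - 1/(2*b) (H(b) = 3*sqrt(2 + 4/3) - 1/(2*b) = 3*sqrt(10/3) - 1/(2*b) = 3*(sqrt(30)/3) - 1/(2*b) = sqrt(30) - 1/(2*b))
H(58)*(-13) = (sqrt(30) - 1/2/58)*(-13) = (sqrt(30) - 1/2*1/58)*(-13) = (sqrt(30) - 1/116)*(-13) = (-1/116 + sqrt(30))*(-13) = 13/116 - 13*sqrt(30)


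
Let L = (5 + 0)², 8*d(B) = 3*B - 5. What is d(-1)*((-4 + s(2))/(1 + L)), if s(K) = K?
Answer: 1/13 ≈ 0.076923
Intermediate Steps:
d(B) = -5/8 + 3*B/8 (d(B) = (3*B - 5)/8 = (-5 + 3*B)/8 = -5/8 + 3*B/8)
L = 25 (L = 5² = 25)
d(-1)*((-4 + s(2))/(1 + L)) = (-5/8 + (3/8)*(-1))*((-4 + 2)/(1 + 25)) = (-5/8 - 3/8)*(-2/26) = -(-2)/26 = -1*(-1/13) = 1/13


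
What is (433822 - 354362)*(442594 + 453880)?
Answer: 71233824040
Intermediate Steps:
(433822 - 354362)*(442594 + 453880) = 79460*896474 = 71233824040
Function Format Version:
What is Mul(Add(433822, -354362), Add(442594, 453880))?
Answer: 71233824040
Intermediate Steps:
Mul(Add(433822, -354362), Add(442594, 453880)) = Mul(79460, 896474) = 71233824040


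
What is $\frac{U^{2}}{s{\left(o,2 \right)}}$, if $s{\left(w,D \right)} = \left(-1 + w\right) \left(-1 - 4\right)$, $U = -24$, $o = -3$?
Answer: $\frac{144}{5} \approx 28.8$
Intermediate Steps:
$s{\left(w,D \right)} = 5 - 5 w$ ($s{\left(w,D \right)} = \left(-1 + w\right) \left(-5\right) = 5 - 5 w$)
$\frac{U^{2}}{s{\left(o,2 \right)}} = \frac{\left(-24\right)^{2}}{5 - -15} = \frac{1}{5 + 15} \cdot 576 = \frac{1}{20} \cdot 576 = \frac{144}{5}$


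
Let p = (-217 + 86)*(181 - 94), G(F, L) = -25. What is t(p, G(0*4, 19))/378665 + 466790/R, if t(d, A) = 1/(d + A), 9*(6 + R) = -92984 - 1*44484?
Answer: -1297876408574773/42485571541490 ≈ -30.549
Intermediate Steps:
R = -137522/9 (R = -6 + (-92984 - 1*44484)/9 = -6 + (-92984 - 44484)/9 = -6 + (1/9)*(-137468) = -6 - 137468/9 = -137522/9 ≈ -15280.)
p = -11397 (p = -131*87 = -11397)
t(d, A) = 1/(A + d)
t(p, G(0*4, 19))/378665 + 466790/R = 1/(-25 - 11397*378665) + 466790/(-137522/9) = (1/378665)/(-11422) + 466790*(-9/137522) = -1/11422*1/378665 - 2100555/68761 = -1/4325111630 - 2100555/68761 = -1297876408574773/42485571541490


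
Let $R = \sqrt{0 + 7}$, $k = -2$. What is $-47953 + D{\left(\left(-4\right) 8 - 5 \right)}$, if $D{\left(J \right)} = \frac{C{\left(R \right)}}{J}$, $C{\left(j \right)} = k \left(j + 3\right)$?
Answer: $- \frac{1774255}{37} + \frac{2 \sqrt{7}}{37} \approx -47953.0$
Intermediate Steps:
$R = \sqrt{7} \approx 2.6458$
$C{\left(j \right)} = -6 - 2 j$ ($C{\left(j \right)} = - 2 \left(j + 3\right) = - 2 \left(3 + j\right) = -6 - 2 j$)
$D{\left(J \right)} = \frac{-6 - 2 \sqrt{7}}{J}$
$-47953 + D{\left(\left(-4\right) 8 - 5 \right)} = -47953 + \frac{2 \left(-3 - \sqrt{7}\right)}{\left(-4\right) 8 - 5} = -47953 + \frac{2 \left(-3 - \sqrt{7}\right)}{-32 - 5} = -47953 + \frac{2 \left(-3 - \sqrt{7}\right)}{-37} = -47953 + 2 \left(- \frac{1}{37}\right) \left(-3 - \sqrt{7}\right) = -47953 + \left(\frac{6}{37} + \frac{2 \sqrt{7}}{37}\right) = - \frac{1774255}{37} + \frac{2 \sqrt{7}}{37}$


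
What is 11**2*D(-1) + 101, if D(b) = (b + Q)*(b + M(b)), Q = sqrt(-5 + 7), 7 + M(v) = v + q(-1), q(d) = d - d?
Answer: 1190 - 1089*sqrt(2) ≈ -350.08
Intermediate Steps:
q(d) = 0
M(v) = -7 + v (M(v) = -7 + (v + 0) = -7 + v)
Q = sqrt(2) ≈ 1.4142
D(b) = (-7 + 2*b)*(b + sqrt(2)) (D(b) = (b + sqrt(2))*(b + (-7 + b)) = (b + sqrt(2))*(-7 + 2*b) = (-7 + 2*b)*(b + sqrt(2)))
11**2*D(-1) + 101 = 11**2*((-1)**2 - sqrt(2) - (-7 - 1) + sqrt(2)*(-7 - 1)) + 101 = 121*(1 - sqrt(2) - 1*(-8) + sqrt(2)*(-8)) + 101 = 121*(1 - sqrt(2) + 8 - 8*sqrt(2)) + 101 = 121*(9 - 9*sqrt(2)) + 101 = (1089 - 1089*sqrt(2)) + 101 = 1190 - 1089*sqrt(2)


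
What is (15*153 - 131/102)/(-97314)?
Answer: -233959/9926028 ≈ -0.023570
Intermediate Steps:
(15*153 - 131/102)/(-97314) = (2295 - 131*1/102)*(-1/97314) = (2295 - 131/102)*(-1/97314) = (233959/102)*(-1/97314) = -233959/9926028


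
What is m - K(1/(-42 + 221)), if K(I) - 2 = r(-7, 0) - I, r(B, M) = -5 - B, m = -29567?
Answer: -5293208/179 ≈ -29571.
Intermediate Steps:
K(I) = 4 - I (K(I) = 2 + ((-5 - 1*(-7)) - I) = 2 + ((-5 + 7) - I) = 2 + (2 - I) = 4 - I)
m - K(1/(-42 + 221)) = -29567 - (4 - 1/(-42 + 221)) = -29567 - (4 - 1/179) = -29567 - 1*715/179 = -29567 - 715/179 = -5293208/179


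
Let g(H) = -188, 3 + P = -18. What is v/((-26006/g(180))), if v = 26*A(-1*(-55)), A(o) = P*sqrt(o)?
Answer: -51324*sqrt(55)/13003 ≈ -29.272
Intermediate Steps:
P = -21 (P = -3 - 18 = -21)
A(o) = -21*sqrt(o)
v = -546*sqrt(55) (v = 26*(-21*sqrt(55)) = -546*sqrt(55) ≈ -4049.2)
v/((-26006/g(180))) = (-546*sqrt(55))/((-26006/(-188))) = (-546*sqrt(55))/((-26006*(-1/188))) = (-546*sqrt(55))/(13003/94) = -546*sqrt(55)*(94/13003) = -51324*sqrt(55)/13003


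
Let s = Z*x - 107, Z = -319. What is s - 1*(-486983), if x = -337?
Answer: 594379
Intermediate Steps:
s = 107396 (s = -319*(-337) - 107 = 107503 - 107 = 107396)
s - 1*(-486983) = 107396 - 1*(-486983) = 107396 + 486983 = 594379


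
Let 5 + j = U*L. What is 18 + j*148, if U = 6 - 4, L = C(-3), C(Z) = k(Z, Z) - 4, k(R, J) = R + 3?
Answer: -1906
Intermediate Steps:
k(R, J) = 3 + R
C(Z) = -1 + Z (C(Z) = (3 + Z) - 4 = -1 + Z)
L = -4 (L = -1 - 3 = -4)
U = 2
j = -13 (j = -5 + 2*(-4) = -5 - 8 = -13)
18 + j*148 = 18 - 13*148 = 18 - 1924 = -1906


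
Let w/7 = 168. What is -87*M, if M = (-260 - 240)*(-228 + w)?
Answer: 41238000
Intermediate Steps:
w = 1176 (w = 7*168 = 1176)
M = -474000 (M = (-260 - 240)*(-228 + 1176) = -500*948 = -474000)
-87*M = -87*(-474000) = 41238000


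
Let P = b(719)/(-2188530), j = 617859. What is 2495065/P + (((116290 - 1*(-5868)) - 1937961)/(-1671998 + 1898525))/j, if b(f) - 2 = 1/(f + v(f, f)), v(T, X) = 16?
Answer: -51066768062565839548129633/18716702537673 ≈ -2.7284e+12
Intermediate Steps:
b(f) = 2 + 1/(16 + f) (b(f) = 2 + 1/(f + 16) = 2 + 1/(16 + f))
P = -1471/1608569550 (P = ((33 + 2*719)/(16 + 719))/(-2188530) = ((33 + 1438)/735)*(-1/2188530) = ((1/735)*1471)*(-1/2188530) = (1471/735)*(-1/2188530) = -1471/1608569550 ≈ -9.1448e-7)
2495065/P + (((116290 - 1*(-5868)) - 1937961)/(-1671998 + 1898525))/j = 2495065/(-1471/1608569550) + (((116290 - 1*(-5868)) - 1937961)/(-1671998 + 1898525))/617859 = 2495065*(-1608569550/1471) + (((116290 + 5868) - 1937961)/226527)*(1/617859) = -4013485584270750/1471 + ((122158 - 1937961)*(1/226527))*(1/617859) = -4013485584270750/1471 - 1815803*1/226527*(1/617859) = -4013485584270750/1471 - 1815803/226527*1/617859 = -4013485584270750/1471 - 165073/12723795063 = -51066768062565839548129633/18716702537673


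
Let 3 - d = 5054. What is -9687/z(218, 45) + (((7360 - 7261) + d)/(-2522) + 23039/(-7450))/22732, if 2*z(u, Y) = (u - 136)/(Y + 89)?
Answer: -277206305949014339/8755740133400 ≈ -31660.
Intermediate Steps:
d = -5051 (d = 3 - 1*5054 = 3 - 5054 = -5051)
z(u, Y) = (-136 + u)/(2*(89 + Y)) (z(u, Y) = ((u - 136)/(Y + 89))/2 = ((-136 + u)/(89 + Y))/2 = (-136 + u)/(2*(89 + Y)))
-9687/z(218, 45) + (((7360 - 7261) + d)/(-2522) + 23039/(-7450))/22732 = -9687*2*(89 + 45)/(-136 + 218) + (((7360 - 7261) - 5051)/(-2522) + 23039/(-7450))/22732 = -9687/((½)*82/134) + ((99 - 5051)*(-1/2522) + 23039*(-1/7450))*(1/22732) = -9687/((½)*(1/134)*82) + (-4952*(-1/2522) - 23039/7450)*(1/22732) = -9687/41/134 + (2476/1261 - 23039/7450)*(1/22732) = -9687*134/41 - 10605979/9394450*1/22732 = -1298058/41 - 10605979/213554637400 = -277206305949014339/8755740133400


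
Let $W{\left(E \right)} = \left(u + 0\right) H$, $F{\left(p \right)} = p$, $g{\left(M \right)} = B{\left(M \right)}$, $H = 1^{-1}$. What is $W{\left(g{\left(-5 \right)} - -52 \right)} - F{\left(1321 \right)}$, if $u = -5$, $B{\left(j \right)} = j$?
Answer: $-1326$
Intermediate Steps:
$H = 1$
$g{\left(M \right)} = M$
$W{\left(E \right)} = -5$ ($W{\left(E \right)} = \left(-5 + 0\right) 1 = \left(-5\right) 1 = -5$)
$W{\left(g{\left(-5 \right)} - -52 \right)} - F{\left(1321 \right)} = -5 - 1321 = -1326$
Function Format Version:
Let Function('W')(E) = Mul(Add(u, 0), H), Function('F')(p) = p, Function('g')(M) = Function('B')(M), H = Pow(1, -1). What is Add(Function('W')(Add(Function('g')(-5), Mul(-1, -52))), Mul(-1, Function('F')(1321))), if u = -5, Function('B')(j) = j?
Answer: -1326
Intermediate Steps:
H = 1
Function('g')(M) = M
Function('W')(E) = -5 (Function('W')(E) = Mul(Add(-5, 0), 1) = Mul(-5, 1) = -5)
Add(Function('W')(Add(Function('g')(-5), Mul(-1, -52))), Mul(-1, Function('F')(1321))) = Add(-5, Mul(-1, 1321)) = Add(-5, -1321) = -1326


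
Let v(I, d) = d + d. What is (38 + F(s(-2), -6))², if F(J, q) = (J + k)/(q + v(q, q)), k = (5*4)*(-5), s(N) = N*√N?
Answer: (392 + I*√2)²/81 ≈ 1897.1 + 13.688*I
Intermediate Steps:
v(I, d) = 2*d
s(N) = N^(3/2)
k = -100 (k = 20*(-5) = -100)
F(J, q) = (-100 + J)/(3*q) (F(J, q) = (J - 100)/(q + 2*q) = (-100 + J)/((3*q)) = (-100 + J)*(1/(3*q)) = (-100 + J)/(3*q))
(38 + F(s(-2), -6))² = (38 + (⅓)*(-100 + (-2)^(3/2))/(-6))² = (38 + (⅓)*(-⅙)*(-100 - 2*I*√2))² = (38 + (50/9 + I*√2/9))² = (392/9 + I*√2/9)²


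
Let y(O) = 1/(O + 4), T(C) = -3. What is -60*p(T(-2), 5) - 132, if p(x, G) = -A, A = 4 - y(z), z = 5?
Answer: 304/3 ≈ 101.33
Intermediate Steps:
y(O) = 1/(4 + O)
A = 35/9 (A = 4 - 1/(4 + 5) = 4 - 1/9 = 4 - 1*⅑ = 4 - ⅑ = 35/9 ≈ 3.8889)
p(x, G) = -35/9 (p(x, G) = -1*35/9 = -35/9)
-60*p(T(-2), 5) - 132 = -60*(-35/9) - 132 = 700/3 - 132 = 304/3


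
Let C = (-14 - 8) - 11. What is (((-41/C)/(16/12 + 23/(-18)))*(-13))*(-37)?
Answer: 118326/11 ≈ 10757.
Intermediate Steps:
C = -33 (C = -22 - 11 = -33)
(((-41/C)/(16/12 + 23/(-18)))*(-13))*(-37) = (((-41/(-33))/(16/12 + 23/(-18)))*(-13))*(-37) = (((-41*(-1/33))/(16*(1/12) + 23*(-1/18)))*(-13))*(-37) = ((41/(33*(4/3 - 23/18)))*(-13))*(-37) = ((41/(33*(1/18)))*(-13))*(-37) = (((41/33)*18)*(-13))*(-37) = ((246/11)*(-13))*(-37) = -3198/11*(-37) = 118326/11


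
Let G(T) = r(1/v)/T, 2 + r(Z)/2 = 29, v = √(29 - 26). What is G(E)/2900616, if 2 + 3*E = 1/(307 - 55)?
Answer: -1701/60792077 ≈ -2.7981e-5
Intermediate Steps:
v = √3 ≈ 1.7320
r(Z) = 54 (r(Z) = -4 + 2*29 = -4 + 58 = 54)
E = -503/756 (E = -⅔ + 1/(3*(307 - 55)) = -⅔ + (⅓)/252 = -⅔ + (⅓)*(1/252) = -⅔ + 1/756 = -503/756 ≈ -0.66534)
G(T) = 54/T
G(E)/2900616 = (54/(-503/756))/2900616 = (54*(-756/503))*(1/2900616) = -40824/503*1/2900616 = -1701/60792077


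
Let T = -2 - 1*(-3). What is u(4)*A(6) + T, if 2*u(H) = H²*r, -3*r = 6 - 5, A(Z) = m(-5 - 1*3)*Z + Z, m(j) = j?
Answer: 113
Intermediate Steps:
T = 1 (T = -2 + 3 = 1)
A(Z) = -7*Z (A(Z) = (-5 - 1*3)*Z + Z = (-5 - 3)*Z + Z = -8*Z + Z = -7*Z)
r = -⅓ (r = -(6 - 5)/3 = -⅓*1 = -⅓ ≈ -0.33333)
u(H) = -H²/6 (u(H) = (H²*(-⅓))/2 = (-H²/3)/2 = -H²/6)
u(4)*A(6) + T = (-⅙*4²)*(-7*6) + 1 = -⅙*16*(-42) + 1 = -8/3*(-42) + 1 = 112 + 1 = 113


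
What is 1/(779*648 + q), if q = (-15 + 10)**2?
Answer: 1/504817 ≈ 1.9809e-6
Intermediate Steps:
q = 25 (q = (-5)**2 = 25)
1/(779*648 + q) = 1/(779*648 + 25) = 1/(504792 + 25) = 1/504817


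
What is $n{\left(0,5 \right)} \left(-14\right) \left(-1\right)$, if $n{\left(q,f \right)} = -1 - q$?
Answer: $-14$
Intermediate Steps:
$n{\left(0,5 \right)} \left(-14\right) \left(-1\right) = \left(-1 - 0\right) \left(-14\right) \left(-1\right) = \left(-1 + 0\right) \left(-14\right) \left(-1\right) = \left(-1\right) \left(-14\right) \left(-1\right) = 14 \left(-1\right) = -14$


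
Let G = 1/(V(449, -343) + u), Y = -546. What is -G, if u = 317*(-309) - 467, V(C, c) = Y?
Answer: 1/98966 ≈ 1.0104e-5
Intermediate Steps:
V(C, c) = -546
u = -98420 (u = -97953 - 467 = -98420)
G = -1/98966 (G = 1/(-546 - 98420) = 1/(-98966) = -1/98966 ≈ -1.0104e-5)
-G = -1*(-1/98966) = 1/98966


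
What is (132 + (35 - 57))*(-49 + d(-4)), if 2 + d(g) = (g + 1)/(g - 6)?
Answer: -5577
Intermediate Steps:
d(g) = -2 + (1 + g)/(-6 + g) (d(g) = -2 + (g + 1)/(g - 6) = -2 + (1 + g)/(-6 + g))
(132 + (35 - 57))*(-49 + d(-4)) = (132 + (35 - 57))*(-49 + (13 - 1*(-4))/(-6 - 4)) = (132 - 22)*(-49 + (13 + 4)/(-10)) = 110*(-49 - ⅒*17) = 110*(-49 - 17/10) = 110*(-507/10) = -5577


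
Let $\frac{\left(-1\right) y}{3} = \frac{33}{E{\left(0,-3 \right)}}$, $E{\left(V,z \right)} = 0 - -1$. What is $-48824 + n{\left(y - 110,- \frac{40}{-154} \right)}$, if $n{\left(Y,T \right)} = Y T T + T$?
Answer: $- \frac{26323596}{539} \approx -48838.0$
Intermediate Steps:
$E{\left(V,z \right)} = 1$ ($E{\left(V,z \right)} = 0 + 1 = 1$)
$y = -99$ ($y = - 3 \cdot \frac{33}{1} = - 3 \cdot 33 \cdot 1 = \left(-3\right) 33 = -99$)
$n{\left(Y,T \right)} = T + Y T^{2}$ ($n{\left(Y,T \right)} = T Y T + T = Y T^{2} + T = T + Y T^{2}$)
$-48824 + n{\left(y - 110,- \frac{40}{-154} \right)} = -48824 + - \frac{40}{-154} \left(1 + - \frac{40}{-154} \left(-99 - 110\right)\right) = -48824 + \left(-40\right) \left(- \frac{1}{154}\right) \left(1 + \left(-40\right) \left(- \frac{1}{154}\right) \left(-209\right)\right) = -48824 + \frac{20 \left(1 + \frac{20}{77} \left(-209\right)\right)}{77} = -48824 + \frac{20 \left(1 - \frac{380}{7}\right)}{77} = -48824 + \frac{20}{77} \left(- \frac{373}{7}\right) = -48824 - \frac{7460}{539} = - \frac{26323596}{539}$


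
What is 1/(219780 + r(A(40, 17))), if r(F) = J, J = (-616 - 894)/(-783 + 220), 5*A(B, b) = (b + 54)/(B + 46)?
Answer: 563/123737650 ≈ 4.5499e-6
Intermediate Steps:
A(B, b) = (54 + b)/(5*(46 + B)) (A(B, b) = ((b + 54)/(B + 46))/5 = ((54 + b)/(46 + B))/5 = (54 + b)/(5*(46 + B)))
J = 1510/563 (J = -1510/(-563) = -1510*(-1/563) = 1510/563 ≈ 2.6821)
r(F) = 1510/563
1/(219780 + r(A(40, 17))) = 1/(219780 + 1510/563) = 1/(123737650/563) = 563/123737650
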